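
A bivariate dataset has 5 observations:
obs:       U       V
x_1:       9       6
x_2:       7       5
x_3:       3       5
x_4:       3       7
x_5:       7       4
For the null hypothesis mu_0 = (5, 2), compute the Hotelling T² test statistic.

Step 1 — sample mean vector:
  mean(U) = (9 + 7 + 3 + 3 + 7) / 5 = 29/5 = 5.8
  mean(V) = (6 + 5 + 5 + 7 + 4) / 5 = 27/5 = 5.4
  x̄ = (5.8, 5.4),  deviation x̄ - mu_0 = (5.8, 5.4) - (5, 2) = (0.8, 3.4).

Step 2 — sample covariance matrix, S[i,j] = (1/(n-1)) · Σ_k (x_{k,i} - mean_i) · (x_{k,j} - mean_j), divisor n-1 = 4:
  S[U,U] = ((3.2)·(3.2) + (1.2)·(1.2) + (-2.8)·(-2.8) + (-2.8)·(-2.8) + (1.2)·(1.2)) / 4 = 28.8/4 = 7.2
  S[U,V] = ((3.2)·(0.6) + (1.2)·(-0.4) + (-2.8)·(-0.4) + (-2.8)·(1.6) + (1.2)·(-1.4)) / 4 = -3.6/4 = -0.9
  S[V,V] = ((0.6)·(0.6) + (-0.4)·(-0.4) + (-0.4)·(-0.4) + (1.6)·(1.6) + (-1.4)·(-1.4)) / 4 = 5.2/4 = 1.3
  S = [[7.2, -0.9],
 [-0.9, 1.3]].

Step 3 — invert S. det(S) = 7.2·1.3 - (-0.9)² = 8.55.
  S^{-1} = (1/det) · [[d, -b], [-b, a]] = [[0.152, 0.1053],
 [0.1053, 0.8421]].

Step 4 — quadratic form (x̄ - mu_0)^T · S^{-1} · (x̄ - mu_0):
  S^{-1} · (x̄ - mu_0) = (0.4795, 2.9474),
  (x̄ - mu_0)^T · [...] = (0.8)·(0.4795) + (3.4)·(2.9474) = 10.4047.

Step 5 — scale by n: T² = 5 · 10.4047 = 52.0234.

T² ≈ 52.0234


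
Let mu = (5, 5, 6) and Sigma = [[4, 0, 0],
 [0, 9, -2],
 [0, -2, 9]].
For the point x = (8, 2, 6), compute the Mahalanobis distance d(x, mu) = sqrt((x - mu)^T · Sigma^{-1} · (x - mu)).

Step 1 — centre the observation: (x - mu) = (3, -3, 0).

Step 2 — invert Sigma (cofactor / det for 3×3, or solve directly):
  Sigma^{-1} = [[0.25, 0, 0],
 [0, 0.1169, 0.026],
 [0, 0.026, 0.1169]].

Step 3 — form the quadratic (x - mu)^T · Sigma^{-1} · (x - mu):
  Sigma^{-1} · (x - mu) = (0.75, -0.3506, -0.0779).
  (x - mu)^T · [Sigma^{-1} · (x - mu)] = (3)·(0.75) + (-3)·(-0.3506) + (0)·(-0.0779) = 3.3019.

Step 4 — take square root: d = √(3.3019) ≈ 1.8171.

d(x, mu) = √(3.3019) ≈ 1.8171


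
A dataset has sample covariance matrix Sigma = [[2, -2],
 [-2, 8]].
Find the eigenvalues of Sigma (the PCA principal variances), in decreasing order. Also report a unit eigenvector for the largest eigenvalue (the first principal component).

Step 1 — characteristic polynomial of 2×2 Sigma:
  det(Sigma - λI) = λ² - trace · λ + det = 0.
  trace = 2 + 8 = 10, det = 2·8 - (-2)² = 12.
Step 2 — discriminant:
  Δ = trace² - 4·det = 100 - 48 = 52.
Step 3 — eigenvalues:
  λ = (trace ± √Δ)/2 = (10 ± 7.2111)/2,
  λ_1 = 8.6056,  λ_2 = 1.3944.

Step 4 — unit eigenvector for λ_1: solve (Sigma - λ_1 I)v = 0. First row:
  (2 - 8.6056)·v_x + (-2)·v_y = 0, i.e. (-6.6056)·v_x + (-2)·v_y = 0,
  so v ∝ (b, λ_1 - a) = (-2, 6.6056); multiply by -1 so the first entry is positive: u = (2, -6.6056).
  ||u|| = √((2)² + (-6.6056)²) = √(47.6333) ≈ 6.9017,
  v_1 = u/||u|| ≈ (0.2898, -0.9571) (||v_1|| = 1).

λ_1 = 8.6056,  λ_2 = 1.3944;  v_1 ≈ (0.2898, -0.9571)


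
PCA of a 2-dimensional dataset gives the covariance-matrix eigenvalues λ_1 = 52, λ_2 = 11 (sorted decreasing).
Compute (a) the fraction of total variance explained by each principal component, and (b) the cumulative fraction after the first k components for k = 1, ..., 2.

Step 1 — total variance = trace(Sigma) = Σ λ_i = 52 + 11 = 63.

Step 2 — fraction explained by component i = λ_i / Σ λ:
  PC1: 52/63 = 0.8254
  PC2: 11/63 = 0.1746

Step 3 — cumulative fraction after k components = (λ_1 + ... + λ_k) / Σ λ:
  k = 1: 52/63 = 0.8254
  k = 2: (52 + 11)/63 = 63/63 = 1

Summary (fraction, with percent):

explained: PC1 0.8254 (82.54%), PC2 0.1746 (17.46%);  cumulative: 0.8254, 1


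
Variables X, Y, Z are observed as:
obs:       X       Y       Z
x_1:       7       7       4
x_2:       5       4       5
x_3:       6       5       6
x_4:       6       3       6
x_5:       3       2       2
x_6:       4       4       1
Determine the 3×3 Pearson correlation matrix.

Step 1 — column means:
  mean(X) = (7 + 5 + 6 + 6 + 3 + 4) / 6 = 31/6 = 5.1667
  mean(Y) = (7 + 4 + 5 + 3 + 2 + 4) / 6 = 25/6 = 4.1667
  mean(Z) = (4 + 5 + 6 + 6 + 2 + 1) / 6 = 24/6 = 4

Step 2 — sample variances and covariances s[i,j] = (1/(n-1)) · Σ_k (x_{k,i} - mean_i) · (x_{k,j} - mean_j), with n-1 = 5:
  s[X,X] = ((1.8333)·(1.8333) + (-0.1667)·(-0.1667) + (0.8333)·(0.8333) + (0.8333)·(0.8333) + (-2.1667)·(-2.1667) + (-1.1667)·(-1.1667)) / 5 = 10.8333/5 = 2.1667
  s[X,Y] = ((1.8333)·(2.8333) + (-0.1667)·(-0.1667) + (0.8333)·(0.8333) + (0.8333)·(-1.1667) + (-2.1667)·(-2.1667) + (-1.1667)·(-0.1667)) / 5 = 9.8333/5 = 1.9667
  s[X,Z] = ((1.8333)·(0) + (-0.1667)·(1) + (0.8333)·(2) + (0.8333)·(2) + (-2.1667)·(-2) + (-1.1667)·(-3)) / 5 = 11/5 = 2.2
  s[Y,Y] = ((2.8333)·(2.8333) + (-0.1667)·(-0.1667) + (0.8333)·(0.8333) + (-1.1667)·(-1.1667) + (-2.1667)·(-2.1667) + (-0.1667)·(-0.1667)) / 5 = 14.8333/5 = 2.9667
  s[Y,Z] = ((2.8333)·(0) + (-0.1667)·(1) + (0.8333)·(2) + (-1.1667)·(2) + (-2.1667)·(-2) + (-0.1667)·(-3)) / 5 = 4/5 = 0.8
  s[Z,Z] = ((0)·(0) + (1)·(1) + (2)·(2) + (2)·(2) + (-2)·(-2) + (-3)·(-3)) / 5 = 22/5 = 4.4
  Sample standard deviations s_i = √(s[i,i]):
  s(X) = √(2.1667) = 1.472
  s(Y) = √(2.9667) = 1.7224
  s(Z) = √(4.4) = 2.0976

Step 3 — r_{ij} = s_{ij} / (s_i · s_j):
  r[X,X] = 1 (diagonal).
  r[X,Y] = 1.9667 / (1.472 · 1.7224) = 1.9667 / 2.5353 = 0.7757
  r[X,Z] = 2.2 / (1.472 · 2.0976) = 2.2 / 3.0876 = 0.7125
  r[Y,Y] = 1 (diagonal).
  r[Y,Z] = 0.8 / (1.7224 · 2.0976) = 0.8 / 3.6129 = 0.2214
  r[Z,Z] = 1 (diagonal).

R is symmetric with unit diagonal. Assembling:

R = [[1, 0.7757, 0.7125],
 [0.7757, 1, 0.2214],
 [0.7125, 0.2214, 1]]


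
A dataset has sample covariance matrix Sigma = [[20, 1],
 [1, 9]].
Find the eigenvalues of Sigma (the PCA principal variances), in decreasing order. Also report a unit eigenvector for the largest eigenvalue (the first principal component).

Step 1 — characteristic polynomial of 2×2 Sigma:
  det(Sigma - λI) = λ² - trace · λ + det = 0.
  trace = 20 + 9 = 29, det = 20·9 - (1)² = 179.
Step 2 — discriminant:
  Δ = trace² - 4·det = 841 - 716 = 125.
Step 3 — eigenvalues:
  λ = (trace ± √Δ)/2 = (29 ± 11.1803)/2,
  λ_1 = 20.0902,  λ_2 = 8.9098.

Step 4 — unit eigenvector for λ_1: solve (Sigma - λ_1 I)v = 0. First row:
  (20 - 20.0902)·v_x + (1)·v_y = 0, i.e. (-0.0902)·v_x + (1)·v_y = 0,
  so v ∝ (b, λ_1 - a) = (1, 0.0902) = u.
  ||u|| = √((1)² + (0.0902)²) = √(1.0081) ≈ 1.0041,
  v_1 = u/||u|| ≈ (0.996, 0.0898) (||v_1|| = 1).

λ_1 = 20.0902,  λ_2 = 8.9098;  v_1 ≈ (0.996, 0.0898)


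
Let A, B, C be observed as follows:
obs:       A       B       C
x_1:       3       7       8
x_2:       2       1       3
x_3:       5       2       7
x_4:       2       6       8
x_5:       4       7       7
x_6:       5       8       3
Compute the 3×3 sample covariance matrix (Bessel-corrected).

Step 1 — column means:
  mean(A) = (3 + 2 + 5 + 2 + 4 + 5) / 6 = 21/6 = 3.5
  mean(B) = (7 + 1 + 2 + 6 + 7 + 8) / 6 = 31/6 = 5.1667
  mean(C) = (8 + 3 + 7 + 8 + 7 + 3) / 6 = 36/6 = 6

Step 2 — sample covariance S[i,j] = (1/(n-1)) · Σ_k (x_{k,i} - mean_i) · (x_{k,j} - mean_j), with n-1 = 5.
  S[A,A] = ((-0.5)·(-0.5) + (-1.5)·(-1.5) + (1.5)·(1.5) + (-1.5)·(-1.5) + (0.5)·(0.5) + (1.5)·(1.5)) / 5 = 9.5/5 = 1.9
  S[A,B] = ((-0.5)·(1.8333) + (-1.5)·(-4.1667) + (1.5)·(-3.1667) + (-1.5)·(0.8333) + (0.5)·(1.8333) + (1.5)·(2.8333)) / 5 = 4.5/5 = 0.9
  S[A,C] = ((-0.5)·(2) + (-1.5)·(-3) + (1.5)·(1) + (-1.5)·(2) + (0.5)·(1) + (1.5)·(-3)) / 5 = -2/5 = -0.4
  S[B,B] = ((1.8333)·(1.8333) + (-4.1667)·(-4.1667) + (-3.1667)·(-3.1667) + (0.8333)·(0.8333) + (1.8333)·(1.8333) + (2.8333)·(2.8333)) / 5 = 42.8333/5 = 8.5667
  S[B,C] = ((1.8333)·(2) + (-4.1667)·(-3) + (-3.1667)·(1) + (0.8333)·(2) + (1.8333)·(1) + (2.8333)·(-3)) / 5 = 8/5 = 1.6
  S[C,C] = ((2)·(2) + (-3)·(-3) + (1)·(1) + (2)·(2) + (1)·(1) + (-3)·(-3)) / 5 = 28/5 = 5.6

S is symmetric (S[j,i] = S[i,j]). Assembling:

S = [[1.9, 0.9, -0.4],
 [0.9, 8.5667, 1.6],
 [-0.4, 1.6, 5.6]]


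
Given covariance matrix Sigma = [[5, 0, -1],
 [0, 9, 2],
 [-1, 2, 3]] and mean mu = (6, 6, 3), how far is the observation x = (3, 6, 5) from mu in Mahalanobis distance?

Step 1 — centre the observation: (x - mu) = (-3, 0, 2).

Step 2 — invert Sigma (cofactor / det for 3×3, or solve directly):
  Sigma^{-1} = [[0.217, -0.0189, 0.0849],
 [-0.0189, 0.1321, -0.0943],
 [0.0849, -0.0943, 0.4245]].

Step 3 — form the quadratic (x - mu)^T · Sigma^{-1} · (x - mu):
  Sigma^{-1} · (x - mu) = (-0.4811, -0.1321, 0.5943).
  (x - mu)^T · [Sigma^{-1} · (x - mu)] = (-3)·(-0.4811) + (0)·(-0.1321) + (2)·(0.5943) = 2.6321.

Step 4 — take square root: d = √(2.6321) ≈ 1.6224.

d(x, mu) = √(2.6321) ≈ 1.6224


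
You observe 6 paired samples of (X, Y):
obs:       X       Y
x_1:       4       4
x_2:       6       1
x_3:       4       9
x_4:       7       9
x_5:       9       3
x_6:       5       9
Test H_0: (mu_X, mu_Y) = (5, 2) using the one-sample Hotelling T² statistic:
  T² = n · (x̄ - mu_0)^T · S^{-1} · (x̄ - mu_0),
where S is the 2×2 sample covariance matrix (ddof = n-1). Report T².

Step 1 — sample mean vector:
  mean(X) = (4 + 6 + 4 + 7 + 9 + 5) / 6 = 35/6 = 5.8333
  mean(Y) = (4 + 1 + 9 + 9 + 3 + 9) / 6 = 35/6 = 5.8333
  x̄ = (5.8333, 5.8333),  deviation x̄ - mu_0 = (5.8333, 5.8333) - (5, 2) = (0.8333, 3.8333).

Step 2 — sample covariance matrix, S[i,j] = (1/(n-1)) · Σ_k (x_{k,i} - mean_i) · (x_{k,j} - mean_j), divisor n-1 = 5:
  S[X,X] = ((-1.8333)·(-1.8333) + (0.1667)·(0.1667) + (-1.8333)·(-1.8333) + (1.1667)·(1.1667) + (3.1667)·(3.1667) + (-0.8333)·(-0.8333)) / 5 = 18.8333/5 = 3.7667
  S[X,Y] = ((-1.8333)·(-1.8333) + (0.1667)·(-4.8333) + (-1.8333)·(3.1667) + (1.1667)·(3.1667) + (3.1667)·(-2.8333) + (-0.8333)·(3.1667)) / 5 = -11.1667/5 = -2.2333
  S[Y,Y] = ((-1.8333)·(-1.8333) + (-4.8333)·(-4.8333) + (3.1667)·(3.1667) + (3.1667)·(3.1667) + (-2.8333)·(-2.8333) + (3.1667)·(3.1667)) / 5 = 64.8333/5 = 12.9667
  S = [[3.7667, -2.2333],
 [-2.2333, 12.9667]].

Step 3 — invert S. det(S) = 3.7667·12.9667 - (-2.2333)² = 43.8533.
  S^{-1} = (1/det) · [[d, -b], [-b, a]] = [[0.2957, 0.0509],
 [0.0509, 0.0859]].

Step 4 — quadratic form (x̄ - mu_0)^T · S^{-1} · (x̄ - mu_0):
  S^{-1} · (x̄ - mu_0) = (0.4416, 0.3717),
  (x̄ - mu_0)^T · [...] = (0.8333)·(0.4416) + (3.8333)·(0.3717) = 1.7928.

Step 5 — scale by n: T² = 6 · 1.7928 = 10.7571.

T² ≈ 10.7571


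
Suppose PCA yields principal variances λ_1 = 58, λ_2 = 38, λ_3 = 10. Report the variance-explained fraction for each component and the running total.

Step 1 — total variance = trace(Sigma) = Σ λ_i = 58 + 38 + 10 = 106.

Step 2 — fraction explained by component i = λ_i / Σ λ:
  PC1: 58/106 = 0.5472
  PC2: 38/106 = 0.3585
  PC3: 10/106 = 0.0943

Step 3 — cumulative fraction after k components = (λ_1 + ... + λ_k) / Σ λ:
  k = 1: 58/106 = 0.5472
  k = 2: (58 + 38)/106 = 96/106 = 0.9057
  k = 3: (58 + 38 + 10)/106 = 106/106 = 1

Summary (fraction, with percent):

explained: PC1 0.5472 (54.72%), PC2 0.3585 (35.85%), PC3 0.0943 (9.43%);  cumulative: 0.5472, 0.9057, 1


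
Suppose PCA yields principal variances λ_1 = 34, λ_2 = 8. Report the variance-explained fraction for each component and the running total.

Step 1 — total variance = trace(Sigma) = Σ λ_i = 34 + 8 = 42.

Step 2 — fraction explained by component i = λ_i / Σ λ:
  PC1: 34/42 = 0.8095
  PC2: 8/42 = 0.1905

Step 3 — cumulative fraction after k components = (λ_1 + ... + λ_k) / Σ λ:
  k = 1: 34/42 = 0.8095
  k = 2: (34 + 8)/42 = 42/42 = 1

Summary (fraction, with percent):

explained: PC1 0.8095 (80.95%), PC2 0.1905 (19.05%);  cumulative: 0.8095, 1


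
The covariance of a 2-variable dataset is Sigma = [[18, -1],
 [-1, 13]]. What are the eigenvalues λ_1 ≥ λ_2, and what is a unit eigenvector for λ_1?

Step 1 — characteristic polynomial of 2×2 Sigma:
  det(Sigma - λI) = λ² - trace · λ + det = 0.
  trace = 18 + 13 = 31, det = 18·13 - (-1)² = 233.
Step 2 — discriminant:
  Δ = trace² - 4·det = 961 - 932 = 29.
Step 3 — eigenvalues:
  λ = (trace ± √Δ)/2 = (31 ± 5.3852)/2,
  λ_1 = 18.1926,  λ_2 = 12.8074.

Step 4 — unit eigenvector for λ_1: solve (Sigma - λ_1 I)v = 0. First row:
  (18 - 18.1926)·v_x + (-1)·v_y = 0, i.e. (-0.1926)·v_x + (-1)·v_y = 0,
  so v ∝ (b, λ_1 - a) = (-1, 0.1926); multiply by -1 so the first entry is positive: u = (1, -0.1926).
  ||u|| = √((1)² + (-0.1926)²) = √(1.0371) ≈ 1.0184,
  v_1 = u/||u|| ≈ (0.982, -0.1891) (||v_1|| = 1).

λ_1 = 18.1926,  λ_2 = 12.8074;  v_1 ≈ (0.982, -0.1891)


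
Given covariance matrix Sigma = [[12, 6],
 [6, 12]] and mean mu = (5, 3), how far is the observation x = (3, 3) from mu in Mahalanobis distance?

Step 1 — centre the observation: (x - mu) = (-2, 0).

Step 2 — invert Sigma. det(Sigma) = 12·12 - (6)² = 108.
  Sigma^{-1} = (1/det) · [[d, -b], [-b, a]] = [[0.1111, -0.0556],
 [-0.0556, 0.1111]].

Step 3 — form the quadratic (x - mu)^T · Sigma^{-1} · (x - mu):
  Sigma^{-1} · (x - mu) = (-0.2222, 0.1111).
  (x - mu)^T · [Sigma^{-1} · (x - mu)] = (-2)·(-0.2222) + (0)·(0.1111) = 0.4444.

Step 4 — take square root: d = √(0.4444) ≈ 0.6667.

d(x, mu) = √(0.4444) ≈ 0.6667


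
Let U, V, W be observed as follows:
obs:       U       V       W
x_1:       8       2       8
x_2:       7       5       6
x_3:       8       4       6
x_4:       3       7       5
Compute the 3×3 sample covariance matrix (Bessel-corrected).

Step 1 — column means:
  mean(U) = (8 + 7 + 8 + 3) / 4 = 26/4 = 6.5
  mean(V) = (2 + 5 + 4 + 7) / 4 = 18/4 = 4.5
  mean(W) = (8 + 6 + 6 + 5) / 4 = 25/4 = 6.25

Step 2 — sample covariance S[i,j] = (1/(n-1)) · Σ_k (x_{k,i} - mean_i) · (x_{k,j} - mean_j), with n-1 = 3.
  S[U,U] = ((1.5)·(1.5) + (0.5)·(0.5) + (1.5)·(1.5) + (-3.5)·(-3.5)) / 3 = 17/3 = 5.6667
  S[U,V] = ((1.5)·(-2.5) + (0.5)·(0.5) + (1.5)·(-0.5) + (-3.5)·(2.5)) / 3 = -13/3 = -4.3333
  S[U,W] = ((1.5)·(1.75) + (0.5)·(-0.25) + (1.5)·(-0.25) + (-3.5)·(-1.25)) / 3 = 6.5/3 = 2.1667
  S[V,V] = ((-2.5)·(-2.5) + (0.5)·(0.5) + (-0.5)·(-0.5) + (2.5)·(2.5)) / 3 = 13/3 = 4.3333
  S[V,W] = ((-2.5)·(1.75) + (0.5)·(-0.25) + (-0.5)·(-0.25) + (2.5)·(-1.25)) / 3 = -7.5/3 = -2.5
  S[W,W] = ((1.75)·(1.75) + (-0.25)·(-0.25) + (-0.25)·(-0.25) + (-1.25)·(-1.25)) / 3 = 4.75/3 = 1.5833

S is symmetric (S[j,i] = S[i,j]). Assembling:

S = [[5.6667, -4.3333, 2.1667],
 [-4.3333, 4.3333, -2.5],
 [2.1667, -2.5, 1.5833]]


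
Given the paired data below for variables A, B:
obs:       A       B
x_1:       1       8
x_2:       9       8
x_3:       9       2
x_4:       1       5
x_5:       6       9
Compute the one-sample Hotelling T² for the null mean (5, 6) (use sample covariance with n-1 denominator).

Step 1 — sample mean vector:
  mean(A) = (1 + 9 + 9 + 1 + 6) / 5 = 26/5 = 5.2
  mean(B) = (8 + 8 + 2 + 5 + 9) / 5 = 32/5 = 6.4
  x̄ = (5.2, 6.4),  deviation x̄ - mu_0 = (5.2, 6.4) - (5, 6) = (0.2, 0.4).

Step 2 — sample covariance matrix, S[i,j] = (1/(n-1)) · Σ_k (x_{k,i} - mean_i) · (x_{k,j} - mean_j), divisor n-1 = 4:
  S[A,A] = ((-4.2)·(-4.2) + (3.8)·(3.8) + (3.8)·(3.8) + (-4.2)·(-4.2) + (0.8)·(0.8)) / 4 = 64.8/4 = 16.2
  S[A,B] = ((-4.2)·(1.6) + (3.8)·(1.6) + (3.8)·(-4.4) + (-4.2)·(-1.4) + (0.8)·(2.6)) / 4 = -9.4/4 = -2.35
  S[B,B] = ((1.6)·(1.6) + (1.6)·(1.6) + (-4.4)·(-4.4) + (-1.4)·(-1.4) + (2.6)·(2.6)) / 4 = 33.2/4 = 8.3
  S = [[16.2, -2.35],
 [-2.35, 8.3]].

Step 3 — invert S. det(S) = 16.2·8.3 - (-2.35)² = 128.9375.
  S^{-1} = (1/det) · [[d, -b], [-b, a]] = [[0.0644, 0.0182],
 [0.0182, 0.1256]].

Step 4 — quadratic form (x̄ - mu_0)^T · S^{-1} · (x̄ - mu_0):
  S^{-1} · (x̄ - mu_0) = (0.0202, 0.0539),
  (x̄ - mu_0)^T · [...] = (0.2)·(0.0202) + (0.4)·(0.0539) = 0.0256.

Step 5 — scale by n: T² = 5 · 0.0256 = 0.128.

T² ≈ 0.128


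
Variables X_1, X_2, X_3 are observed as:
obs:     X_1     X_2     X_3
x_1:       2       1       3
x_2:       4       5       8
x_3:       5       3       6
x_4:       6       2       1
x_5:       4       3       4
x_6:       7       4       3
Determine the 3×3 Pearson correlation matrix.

Step 1 — column means:
  mean(X_1) = (2 + 4 + 5 + 6 + 4 + 7) / 6 = 28/6 = 4.6667
  mean(X_2) = (1 + 5 + 3 + 2 + 3 + 4) / 6 = 18/6 = 3
  mean(X_3) = (3 + 8 + 6 + 1 + 4 + 3) / 6 = 25/6 = 4.1667

Step 2 — sample variances and covariances s[i,j] = (1/(n-1)) · Σ_k (x_{k,i} - mean_i) · (x_{k,j} - mean_j), with n-1 = 5:
  s[X_1,X_1] = ((-2.6667)·(-2.6667) + (-0.6667)·(-0.6667) + (0.3333)·(0.3333) + (1.3333)·(1.3333) + (-0.6667)·(-0.6667) + (2.3333)·(2.3333)) / 5 = 15.3333/5 = 3.0667
  s[X_1,X_2] = ((-2.6667)·(-2) + (-0.6667)·(2) + (0.3333)·(0) + (1.3333)·(-1) + (-0.6667)·(0) + (2.3333)·(1)) / 5 = 5/5 = 1
  s[X_1,X_3] = ((-2.6667)·(-1.1667) + (-0.6667)·(3.8333) + (0.3333)·(1.8333) + (1.3333)·(-3.1667) + (-0.6667)·(-0.1667) + (2.3333)·(-1.1667)) / 5 = -5.6667/5 = -1.1333
  s[X_2,X_2] = ((-2)·(-2) + (2)·(2) + (0)·(0) + (-1)·(-1) + (0)·(0) + (1)·(1)) / 5 = 10/5 = 2
  s[X_2,X_3] = ((-2)·(-1.1667) + (2)·(3.8333) + (0)·(1.8333) + (-1)·(-3.1667) + (0)·(-0.1667) + (1)·(-1.1667)) / 5 = 12/5 = 2.4
  s[X_3,X_3] = ((-1.1667)·(-1.1667) + (3.8333)·(3.8333) + (1.8333)·(1.8333) + (-3.1667)·(-3.1667) + (-0.1667)·(-0.1667) + (-1.1667)·(-1.1667)) / 5 = 30.8333/5 = 6.1667
  Sample standard deviations s_i = √(s[i,i]):
  s(X_1) = √(3.0667) = 1.7512
  s(X_2) = √(2) = 1.4142
  s(X_3) = √(6.1667) = 2.4833

Step 3 — r_{ij} = s_{ij} / (s_i · s_j):
  r[X_1,X_1] = 1 (diagonal).
  r[X_1,X_2] = 1 / (1.7512 · 1.4142) = 1 / 2.4766 = 0.4038
  r[X_1,X_3] = -1.1333 / (1.7512 · 2.4833) = -1.1333 / 4.3487 = -0.2606
  r[X_2,X_2] = 1 (diagonal).
  r[X_2,X_3] = 2.4 / (1.4142 · 2.4833) = 2.4 / 3.5119 = 0.6834
  r[X_3,X_3] = 1 (diagonal).

R is symmetric with unit diagonal. Assembling:

R = [[1, 0.4038, -0.2606],
 [0.4038, 1, 0.6834],
 [-0.2606, 0.6834, 1]]


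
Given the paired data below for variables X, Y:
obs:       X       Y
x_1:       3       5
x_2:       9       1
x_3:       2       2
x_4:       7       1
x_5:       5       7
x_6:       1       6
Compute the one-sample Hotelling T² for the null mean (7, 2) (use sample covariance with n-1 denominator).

Step 1 — sample mean vector:
  mean(X) = (3 + 9 + 2 + 7 + 5 + 1) / 6 = 27/6 = 4.5
  mean(Y) = (5 + 1 + 2 + 1 + 7 + 6) / 6 = 22/6 = 3.6667
  x̄ = (4.5, 3.6667),  deviation x̄ - mu_0 = (4.5, 3.6667) - (7, 2) = (-2.5, 1.6667).

Step 2 — sample covariance matrix, S[i,j] = (1/(n-1)) · Σ_k (x_{k,i} - mean_i) · (x_{k,j} - mean_j), divisor n-1 = 5:
  S[X,X] = ((-1.5)·(-1.5) + (4.5)·(4.5) + (-2.5)·(-2.5) + (2.5)·(2.5) + (0.5)·(0.5) + (-3.5)·(-3.5)) / 5 = 47.5/5 = 9.5
  S[X,Y] = ((-1.5)·(1.3333) + (4.5)·(-2.6667) + (-2.5)·(-1.6667) + (2.5)·(-2.6667) + (0.5)·(3.3333) + (-3.5)·(2.3333)) / 5 = -23/5 = -4.6
  S[Y,Y] = ((1.3333)·(1.3333) + (-2.6667)·(-2.6667) + (-1.6667)·(-1.6667) + (-2.6667)·(-2.6667) + (3.3333)·(3.3333) + (2.3333)·(2.3333)) / 5 = 35.3333/5 = 7.0667
  S = [[9.5, -4.6],
 [-4.6, 7.0667]].

Step 3 — invert S. det(S) = 9.5·7.0667 - (-4.6)² = 45.9733.
  S^{-1} = (1/det) · [[d, -b], [-b, a]] = [[0.1537, 0.1001],
 [0.1001, 0.2066]].

Step 4 — quadratic form (x̄ - mu_0)^T · S^{-1} · (x̄ - mu_0):
  S^{-1} · (x̄ - mu_0) = (-0.2175, 0.0943),
  (x̄ - mu_0)^T · [...] = (-2.5)·(-0.2175) + (1.6667)·(0.0943) = 0.7009.

Step 5 — scale by n: T² = 6 · 0.7009 = 4.2053.

T² ≈ 4.2053


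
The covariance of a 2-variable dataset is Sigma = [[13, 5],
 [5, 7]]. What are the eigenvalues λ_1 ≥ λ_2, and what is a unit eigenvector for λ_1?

Step 1 — characteristic polynomial of 2×2 Sigma:
  det(Sigma - λI) = λ² - trace · λ + det = 0.
  trace = 13 + 7 = 20, det = 13·7 - (5)² = 66.
Step 2 — discriminant:
  Δ = trace² - 4·det = 400 - 264 = 136.
Step 3 — eigenvalues:
  λ = (trace ± √Δ)/2 = (20 ± 11.6619)/2,
  λ_1 = 15.831,  λ_2 = 4.169.

Step 4 — unit eigenvector for λ_1: solve (Sigma - λ_1 I)v = 0. First row:
  (13 - 15.831)·v_x + (5)·v_y = 0, i.e. (-2.831)·v_x + (5)·v_y = 0,
  so v ∝ (b, λ_1 - a) = (5, 2.831) = u.
  ||u|| = √((5)² + (2.831)²) = √(33.0143) ≈ 5.7458,
  v_1 = u/||u|| ≈ (0.8702, 0.4927) (||v_1|| = 1).

λ_1 = 15.831,  λ_2 = 4.169;  v_1 ≈ (0.8702, 0.4927)


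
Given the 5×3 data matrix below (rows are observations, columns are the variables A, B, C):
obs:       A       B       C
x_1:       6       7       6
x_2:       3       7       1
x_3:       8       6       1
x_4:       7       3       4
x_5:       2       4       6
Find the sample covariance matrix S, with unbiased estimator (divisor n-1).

Step 1 — column means:
  mean(A) = (6 + 3 + 8 + 7 + 2) / 5 = 26/5 = 5.2
  mean(B) = (7 + 7 + 6 + 3 + 4) / 5 = 27/5 = 5.4
  mean(C) = (6 + 1 + 1 + 4 + 6) / 5 = 18/5 = 3.6

Step 2 — sample covariance S[i,j] = (1/(n-1)) · Σ_k (x_{k,i} - mean_i) · (x_{k,j} - mean_j), with n-1 = 4.
  S[A,A] = ((0.8)·(0.8) + (-2.2)·(-2.2) + (2.8)·(2.8) + (1.8)·(1.8) + (-3.2)·(-3.2)) / 4 = 26.8/4 = 6.7
  S[A,B] = ((0.8)·(1.6) + (-2.2)·(1.6) + (2.8)·(0.6) + (1.8)·(-2.4) + (-3.2)·(-1.4)) / 4 = -0.4/4 = -0.1
  S[A,C] = ((0.8)·(2.4) + (-2.2)·(-2.6) + (2.8)·(-2.6) + (1.8)·(0.4) + (-3.2)·(2.4)) / 4 = -6.6/4 = -1.65
  S[B,B] = ((1.6)·(1.6) + (1.6)·(1.6) + (0.6)·(0.6) + (-2.4)·(-2.4) + (-1.4)·(-1.4)) / 4 = 13.2/4 = 3.3
  S[B,C] = ((1.6)·(2.4) + (1.6)·(-2.6) + (0.6)·(-2.6) + (-2.4)·(0.4) + (-1.4)·(2.4)) / 4 = -6.2/4 = -1.55
  S[C,C] = ((2.4)·(2.4) + (-2.6)·(-2.6) + (-2.6)·(-2.6) + (0.4)·(0.4) + (2.4)·(2.4)) / 4 = 25.2/4 = 6.3

S is symmetric (S[j,i] = S[i,j]). Assembling:

S = [[6.7, -0.1, -1.65],
 [-0.1, 3.3, -1.55],
 [-1.65, -1.55, 6.3]]


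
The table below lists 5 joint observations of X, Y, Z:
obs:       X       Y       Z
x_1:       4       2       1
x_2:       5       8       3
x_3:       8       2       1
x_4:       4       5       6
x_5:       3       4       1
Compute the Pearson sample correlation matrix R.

Step 1 — column means:
  mean(X) = (4 + 5 + 8 + 4 + 3) / 5 = 24/5 = 4.8
  mean(Y) = (2 + 8 + 2 + 5 + 4) / 5 = 21/5 = 4.2
  mean(Z) = (1 + 3 + 1 + 6 + 1) / 5 = 12/5 = 2.4

Step 2 — sample variances and covariances s[i,j] = (1/(n-1)) · Σ_k (x_{k,i} - mean_i) · (x_{k,j} - mean_j), with n-1 = 4:
  s[X,X] = ((-0.8)·(-0.8) + (0.2)·(0.2) + (3.2)·(3.2) + (-0.8)·(-0.8) + (-1.8)·(-1.8)) / 4 = 14.8/4 = 3.7
  s[X,Y] = ((-0.8)·(-2.2) + (0.2)·(3.8) + (3.2)·(-2.2) + (-0.8)·(0.8) + (-1.8)·(-0.2)) / 4 = -4.8/4 = -1.2
  s[X,Z] = ((-0.8)·(-1.4) + (0.2)·(0.6) + (3.2)·(-1.4) + (-0.8)·(3.6) + (-1.8)·(-1.4)) / 4 = -3.6/4 = -0.9
  s[Y,Y] = ((-2.2)·(-2.2) + (3.8)·(3.8) + (-2.2)·(-2.2) + (0.8)·(0.8) + (-0.2)·(-0.2)) / 4 = 24.8/4 = 6.2
  s[Y,Z] = ((-2.2)·(-1.4) + (3.8)·(0.6) + (-2.2)·(-1.4) + (0.8)·(3.6) + (-0.2)·(-1.4)) / 4 = 11.6/4 = 2.9
  s[Z,Z] = ((-1.4)·(-1.4) + (0.6)·(0.6) + (-1.4)·(-1.4) + (3.6)·(3.6) + (-1.4)·(-1.4)) / 4 = 19.2/4 = 4.8
  Sample standard deviations s_i = √(s[i,i]):
  s(X) = √(3.7) = 1.9235
  s(Y) = √(6.2) = 2.49
  s(Z) = √(4.8) = 2.1909

Step 3 — r_{ij} = s_{ij} / (s_i · s_j):
  r[X,X] = 1 (diagonal).
  r[X,Y] = -1.2 / (1.9235 · 2.49) = -1.2 / 4.7896 = -0.2505
  r[X,Z] = -0.9 / (1.9235 · 2.1909) = -0.9 / 4.2143 = -0.2136
  r[Y,Y] = 1 (diagonal).
  r[Y,Z] = 2.9 / (2.49 · 2.1909) = 2.9 / 5.4553 = 0.5316
  r[Z,Z] = 1 (diagonal).

R is symmetric with unit diagonal. Assembling:

R = [[1, -0.2505, -0.2136],
 [-0.2505, 1, 0.5316],
 [-0.2136, 0.5316, 1]]


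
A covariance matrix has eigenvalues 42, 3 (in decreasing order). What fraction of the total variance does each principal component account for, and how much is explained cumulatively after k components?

Step 1 — total variance = trace(Sigma) = Σ λ_i = 42 + 3 = 45.

Step 2 — fraction explained by component i = λ_i / Σ λ:
  PC1: 42/45 = 0.9333
  PC2: 3/45 = 0.0667

Step 3 — cumulative fraction after k components = (λ_1 + ... + λ_k) / Σ λ:
  k = 1: 42/45 = 0.9333
  k = 2: (42 + 3)/45 = 45/45 = 1

Summary (fraction, with percent):

explained: PC1 0.9333 (93.33%), PC2 0.0667 (6.67%);  cumulative: 0.9333, 1


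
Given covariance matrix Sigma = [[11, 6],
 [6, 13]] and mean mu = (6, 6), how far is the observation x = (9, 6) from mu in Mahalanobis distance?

Step 1 — centre the observation: (x - mu) = (3, 0).

Step 2 — invert Sigma. det(Sigma) = 11·13 - (6)² = 107.
  Sigma^{-1} = (1/det) · [[d, -b], [-b, a]] = [[0.1215, -0.0561],
 [-0.0561, 0.1028]].

Step 3 — form the quadratic (x - mu)^T · Sigma^{-1} · (x - mu):
  Sigma^{-1} · (x - mu) = (0.3645, -0.1682).
  (x - mu)^T · [Sigma^{-1} · (x - mu)] = (3)·(0.3645) + (0)·(-0.1682) = 1.0935.

Step 4 — take square root: d = √(1.0935) ≈ 1.0457.

d(x, mu) = √(1.0935) ≈ 1.0457


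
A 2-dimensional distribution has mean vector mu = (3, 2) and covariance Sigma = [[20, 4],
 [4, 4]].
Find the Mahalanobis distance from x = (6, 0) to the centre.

Step 1 — centre the observation: (x - mu) = (3, -2).

Step 2 — invert Sigma. det(Sigma) = 20·4 - (4)² = 64.
  Sigma^{-1} = (1/det) · [[d, -b], [-b, a]] = [[0.0625, -0.0625],
 [-0.0625, 0.3125]].

Step 3 — form the quadratic (x - mu)^T · Sigma^{-1} · (x - mu):
  Sigma^{-1} · (x - mu) = (0.3125, -0.8125).
  (x - mu)^T · [Sigma^{-1} · (x - mu)] = (3)·(0.3125) + (-2)·(-0.8125) = 2.5625.

Step 4 — take square root: d = √(2.5625) ≈ 1.6008.

d(x, mu) = √(2.5625) ≈ 1.6008


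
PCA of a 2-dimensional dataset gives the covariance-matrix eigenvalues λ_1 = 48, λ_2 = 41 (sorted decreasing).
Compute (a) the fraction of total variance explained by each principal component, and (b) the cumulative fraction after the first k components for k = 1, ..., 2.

Step 1 — total variance = trace(Sigma) = Σ λ_i = 48 + 41 = 89.

Step 2 — fraction explained by component i = λ_i / Σ λ:
  PC1: 48/89 = 0.5393
  PC2: 41/89 = 0.4607

Step 3 — cumulative fraction after k components = (λ_1 + ... + λ_k) / Σ λ:
  k = 1: 48/89 = 0.5393
  k = 2: (48 + 41)/89 = 89/89 = 1

Summary (fraction, with percent):

explained: PC1 0.5393 (53.93%), PC2 0.4607 (46.07%);  cumulative: 0.5393, 1


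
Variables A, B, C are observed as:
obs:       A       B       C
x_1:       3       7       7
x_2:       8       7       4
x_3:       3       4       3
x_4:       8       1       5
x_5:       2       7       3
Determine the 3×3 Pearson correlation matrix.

Step 1 — column means:
  mean(A) = (3 + 8 + 3 + 8 + 2) / 5 = 24/5 = 4.8
  mean(B) = (7 + 7 + 4 + 1 + 7) / 5 = 26/5 = 5.2
  mean(C) = (7 + 4 + 3 + 5 + 3) / 5 = 22/5 = 4.4

Step 2 — sample variances and covariances s[i,j] = (1/(n-1)) · Σ_k (x_{k,i} - mean_i) · (x_{k,j} - mean_j), with n-1 = 4:
  s[A,A] = ((-1.8)·(-1.8) + (3.2)·(3.2) + (-1.8)·(-1.8) + (3.2)·(3.2) + (-2.8)·(-2.8)) / 4 = 34.8/4 = 8.7
  s[A,B] = ((-1.8)·(1.8) + (3.2)·(1.8) + (-1.8)·(-1.2) + (3.2)·(-4.2) + (-2.8)·(1.8)) / 4 = -13.8/4 = -3.45
  s[A,C] = ((-1.8)·(2.6) + (3.2)·(-0.4) + (-1.8)·(-1.4) + (3.2)·(0.6) + (-2.8)·(-1.4)) / 4 = 2.4/4 = 0.6
  s[B,B] = ((1.8)·(1.8) + (1.8)·(1.8) + (-1.2)·(-1.2) + (-4.2)·(-4.2) + (1.8)·(1.8)) / 4 = 28.8/4 = 7.2
  s[B,C] = ((1.8)·(2.6) + (1.8)·(-0.4) + (-1.2)·(-1.4) + (-4.2)·(0.6) + (1.8)·(-1.4)) / 4 = 0.6/4 = 0.15
  s[C,C] = ((2.6)·(2.6) + (-0.4)·(-0.4) + (-1.4)·(-1.4) + (0.6)·(0.6) + (-1.4)·(-1.4)) / 4 = 11.2/4 = 2.8
  Sample standard deviations s_i = √(s[i,i]):
  s(A) = √(8.7) = 2.9496
  s(B) = √(7.2) = 2.6833
  s(C) = √(2.8) = 1.6733

Step 3 — r_{ij} = s_{ij} / (s_i · s_j):
  r[A,A] = 1 (diagonal).
  r[A,B] = -3.45 / (2.9496 · 2.6833) = -3.45 / 7.9145 = -0.4359
  r[A,C] = 0.6 / (2.9496 · 1.6733) = 0.6 / 4.9356 = 0.1216
  r[B,B] = 1 (diagonal).
  r[B,C] = 0.15 / (2.6833 · 1.6733) = 0.15 / 4.49 = 0.0334
  r[C,C] = 1 (diagonal).

R is symmetric with unit diagonal. Assembling:

R = [[1, -0.4359, 0.1216],
 [-0.4359, 1, 0.0334],
 [0.1216, 0.0334, 1]]


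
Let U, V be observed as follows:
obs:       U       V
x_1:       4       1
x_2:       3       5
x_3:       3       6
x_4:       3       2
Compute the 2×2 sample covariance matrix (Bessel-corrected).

Step 1 — column means:
  mean(U) = (4 + 3 + 3 + 3) / 4 = 13/4 = 3.25
  mean(V) = (1 + 5 + 6 + 2) / 4 = 14/4 = 3.5

Step 2 — sample covariance S[i,j] = (1/(n-1)) · Σ_k (x_{k,i} - mean_i) · (x_{k,j} - mean_j), with n-1 = 3.
  S[U,U] = ((0.75)·(0.75) + (-0.25)·(-0.25) + (-0.25)·(-0.25) + (-0.25)·(-0.25)) / 3 = 0.75/3 = 0.25
  S[U,V] = ((0.75)·(-2.5) + (-0.25)·(1.5) + (-0.25)·(2.5) + (-0.25)·(-1.5)) / 3 = -2.5/3 = -0.8333
  S[V,V] = ((-2.5)·(-2.5) + (1.5)·(1.5) + (2.5)·(2.5) + (-1.5)·(-1.5)) / 3 = 17/3 = 5.6667

S is symmetric (S[j,i] = S[i,j]). Assembling:

S = [[0.25, -0.8333],
 [-0.8333, 5.6667]]


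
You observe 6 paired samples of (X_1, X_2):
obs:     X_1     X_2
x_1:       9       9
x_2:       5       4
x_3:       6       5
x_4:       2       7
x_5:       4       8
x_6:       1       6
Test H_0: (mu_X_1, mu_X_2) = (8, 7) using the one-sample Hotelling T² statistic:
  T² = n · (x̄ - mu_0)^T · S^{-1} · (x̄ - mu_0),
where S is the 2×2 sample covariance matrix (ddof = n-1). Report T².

Step 1 — sample mean vector:
  mean(X_1) = (9 + 5 + 6 + 2 + 4 + 1) / 6 = 27/6 = 4.5
  mean(X_2) = (9 + 4 + 5 + 7 + 8 + 6) / 6 = 39/6 = 6.5
  x̄ = (4.5, 6.5),  deviation x̄ - mu_0 = (4.5, 6.5) - (8, 7) = (-3.5, -0.5).

Step 2 — sample covariance matrix, S[i,j] = (1/(n-1)) · Σ_k (x_{k,i} - mean_i) · (x_{k,j} - mean_j), divisor n-1 = 5:
  S[X_1,X_1] = ((4.5)·(4.5) + (0.5)·(0.5) + (1.5)·(1.5) + (-2.5)·(-2.5) + (-0.5)·(-0.5) + (-3.5)·(-3.5)) / 5 = 41.5/5 = 8.3
  S[X_1,X_2] = ((4.5)·(2.5) + (0.5)·(-2.5) + (1.5)·(-1.5) + (-2.5)·(0.5) + (-0.5)·(1.5) + (-3.5)·(-0.5)) / 5 = 7.5/5 = 1.5
  S[X_2,X_2] = ((2.5)·(2.5) + (-2.5)·(-2.5) + (-1.5)·(-1.5) + (0.5)·(0.5) + (1.5)·(1.5) + (-0.5)·(-0.5)) / 5 = 17.5/5 = 3.5
  S = [[8.3, 1.5],
 [1.5, 3.5]].

Step 3 — invert S. det(S) = 8.3·3.5 - (1.5)² = 26.8.
  S^{-1} = (1/det) · [[d, -b], [-b, a]] = [[0.1306, -0.056],
 [-0.056, 0.3097]].

Step 4 — quadratic form (x̄ - mu_0)^T · S^{-1} · (x̄ - mu_0):
  S^{-1} · (x̄ - mu_0) = (-0.4291, 0.041),
  (x̄ - mu_0)^T · [...] = (-3.5)·(-0.4291) + (-0.5)·(0.041) = 1.4813.

Step 5 — scale by n: T² = 6 · 1.4813 = 8.8881.

T² ≈ 8.8881


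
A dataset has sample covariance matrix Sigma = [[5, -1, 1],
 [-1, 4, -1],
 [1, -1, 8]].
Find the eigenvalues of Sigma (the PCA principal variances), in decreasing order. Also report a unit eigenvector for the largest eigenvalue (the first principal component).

Step 1 — characteristic polynomial p(λ) = det(λI - Sigma) = λ³ - tr·λ² + c_1·λ - det, where tr = trace, c_1 = sum of the principal 2×2 minors, det = det(Sigma):
  tr = 5 + 4 + 8 = 17,
  c_1 = (5·4 - (-1)²) + (5·8 - (1)²) + (4·8 - (-1)²) = 19 + 39 + 31 = 89,
  det = 5·(4·8 - (-1)²) - (-1)·((-1)·8 - (-1)·(1)) + (1)·((-1)·(-1) - 4·(1)) = 5·(31) - (-1)·(-7) + (1)·(-3) = 145.
  So p(λ) = λ³ - 17λ² + 89λ - 145.
Step 2 — look for an integer root (rational root theorem: any rational root is an integer divisor of 145). Testing λ = 5:
  p(5) = 125 - 425 + 445 - 145 = 0  ✓
  Dividing out (λ - 5): p(λ) = (λ - 5)(λ² - 12λ + 29).
Step 3 — remaining eigenvalues from the quadratic λ² - 12λ + 29 = 0:
  Δ = 12² - 4·29 = 144 - 116 = 28,  λ = (12 ± √28)/2 = (12 ± 5.2915)/2 ≈ 8.6458 or 3.3542.
  Sorted: λ_1 = 8.6458,  λ_2 = 5,  λ_3 = 3.3542  (check: sum = 17 = tr ✓).

Step 4 — unit eigenvector for λ_1 ≈ 8.6458: v spans the null space of (Sigma - λ_1 I), whose rows are
  r_1 = (-3.6458, -1, 1),  r_2 = (-1, -4.6458, -1),  r_3 = (1, -1, -0.6458).
  v is orthogonal to every row, so take v ∝ r_1 × r_2 = ((-1)·(-1) - (1)·(-4.6458), (1)·(-1) - (-3.6458)·(-1), (-3.6458)·(-4.6458) - (-1)·(-1)) ≈ (5.6458, -4.6458, 15.9373).
  Let u = (5.6458, -4.6458, 15.9373).
  ||u|| = √((5.6458)² + (-4.6458)² + (15.9373)²) = √(307.4536) ≈ 17.5344,  v_1 = u/||u|| ≈ (0.322, -0.265, 0.9089) (||v_1|| = 1).

λ_1 = 8.6458,  λ_2 = 5,  λ_3 = 3.3542;  v_1 ≈ (0.322, -0.265, 0.9089)


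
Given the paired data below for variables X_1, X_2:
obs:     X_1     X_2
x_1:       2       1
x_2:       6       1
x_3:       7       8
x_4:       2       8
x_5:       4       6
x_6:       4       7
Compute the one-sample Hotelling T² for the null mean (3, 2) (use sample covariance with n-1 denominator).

Step 1 — sample mean vector:
  mean(X_1) = (2 + 6 + 7 + 2 + 4 + 4) / 6 = 25/6 = 4.1667
  mean(X_2) = (1 + 1 + 8 + 8 + 6 + 7) / 6 = 31/6 = 5.1667
  x̄ = (4.1667, 5.1667),  deviation x̄ - mu_0 = (4.1667, 5.1667) - (3, 2) = (1.1667, 3.1667).

Step 2 — sample covariance matrix, S[i,j] = (1/(n-1)) · Σ_k (x_{k,i} - mean_i) · (x_{k,j} - mean_j), divisor n-1 = 5:
  S[X_1,X_1] = ((-2.1667)·(-2.1667) + (1.8333)·(1.8333) + (2.8333)·(2.8333) + (-2.1667)·(-2.1667) + (-0.1667)·(-0.1667) + (-0.1667)·(-0.1667)) / 5 = 20.8333/5 = 4.1667
  S[X_1,X_2] = ((-2.1667)·(-4.1667) + (1.8333)·(-4.1667) + (2.8333)·(2.8333) + (-2.1667)·(2.8333) + (-0.1667)·(0.8333) + (-0.1667)·(1.8333)) / 5 = 2.8333/5 = 0.5667
  S[X_2,X_2] = ((-4.1667)·(-4.1667) + (-4.1667)·(-4.1667) + (2.8333)·(2.8333) + (2.8333)·(2.8333) + (0.8333)·(0.8333) + (1.8333)·(1.8333)) / 5 = 54.8333/5 = 10.9667
  S = [[4.1667, 0.5667],
 [0.5667, 10.9667]].

Step 3 — invert S. det(S) = 4.1667·10.9667 - (0.5667)² = 45.3733.
  S^{-1} = (1/det) · [[d, -b], [-b, a]] = [[0.2417, -0.0125],
 [-0.0125, 0.0918]].

Step 4 — quadratic form (x̄ - mu_0)^T · S^{-1} · (x̄ - mu_0):
  S^{-1} · (x̄ - mu_0) = (0.2424, 0.2762),
  (x̄ - mu_0)^T · [...] = (1.1667)·(0.2424) + (3.1667)·(0.2762) = 1.1576.

Step 5 — scale by n: T² = 6 · 1.1576 = 6.9453.

T² ≈ 6.9453


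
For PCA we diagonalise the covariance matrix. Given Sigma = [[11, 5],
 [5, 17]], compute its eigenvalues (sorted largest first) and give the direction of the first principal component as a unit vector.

Step 1 — characteristic polynomial of 2×2 Sigma:
  det(Sigma - λI) = λ² - trace · λ + det = 0.
  trace = 11 + 17 = 28, det = 11·17 - (5)² = 162.
Step 2 — discriminant:
  Δ = trace² - 4·det = 784 - 648 = 136.
Step 3 — eigenvalues:
  λ = (trace ± √Δ)/2 = (28 ± 11.6619)/2,
  λ_1 = 19.831,  λ_2 = 8.169.

Step 4 — unit eigenvector for λ_1: solve (Sigma - λ_1 I)v = 0. First row:
  (11 - 19.831)·v_x + (5)·v_y = 0, i.e. (-8.831)·v_x + (5)·v_y = 0,
  so v ∝ (b, λ_1 - a) = (5, 8.831) = u.
  ||u|| = √((5)² + (8.831)²) = √(102.9857) ≈ 10.1482,
  v_1 = u/||u|| ≈ (0.4927, 0.8702) (||v_1|| = 1).

λ_1 = 19.831,  λ_2 = 8.169;  v_1 ≈ (0.4927, 0.8702)


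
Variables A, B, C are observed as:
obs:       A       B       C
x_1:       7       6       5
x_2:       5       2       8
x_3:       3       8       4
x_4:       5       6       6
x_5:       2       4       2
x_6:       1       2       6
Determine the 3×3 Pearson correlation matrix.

Step 1 — column means:
  mean(A) = (7 + 5 + 3 + 5 + 2 + 1) / 6 = 23/6 = 3.8333
  mean(B) = (6 + 2 + 8 + 6 + 4 + 2) / 6 = 28/6 = 4.6667
  mean(C) = (5 + 8 + 4 + 6 + 2 + 6) / 6 = 31/6 = 5.1667

Step 2 — sample variances and covariances s[i,j] = (1/(n-1)) · Σ_k (x_{k,i} - mean_i) · (x_{k,j} - mean_j), with n-1 = 5:
  s[A,A] = ((3.1667)·(3.1667) + (1.1667)·(1.1667) + (-0.8333)·(-0.8333) + (1.1667)·(1.1667) + (-1.8333)·(-1.8333) + (-2.8333)·(-2.8333)) / 5 = 24.8333/5 = 4.9667
  s[A,B] = ((3.1667)·(1.3333) + (1.1667)·(-2.6667) + (-0.8333)·(3.3333) + (1.1667)·(1.3333) + (-1.8333)·(-0.6667) + (-2.8333)·(-2.6667)) / 5 = 8.6667/5 = 1.7333
  s[A,C] = ((3.1667)·(-0.1667) + (1.1667)·(2.8333) + (-0.8333)·(-1.1667) + (1.1667)·(0.8333) + (-1.8333)·(-3.1667) + (-2.8333)·(0.8333)) / 5 = 8.1667/5 = 1.6333
  s[B,B] = ((1.3333)·(1.3333) + (-2.6667)·(-2.6667) + (3.3333)·(3.3333) + (1.3333)·(1.3333) + (-0.6667)·(-0.6667) + (-2.6667)·(-2.6667)) / 5 = 29.3333/5 = 5.8667
  s[B,C] = ((1.3333)·(-0.1667) + (-2.6667)·(2.8333) + (3.3333)·(-1.1667) + (1.3333)·(0.8333) + (-0.6667)·(-3.1667) + (-2.6667)·(0.8333)) / 5 = -10.6667/5 = -2.1333
  s[C,C] = ((-0.1667)·(-0.1667) + (2.8333)·(2.8333) + (-1.1667)·(-1.1667) + (0.8333)·(0.8333) + (-3.1667)·(-3.1667) + (0.8333)·(0.8333)) / 5 = 20.8333/5 = 4.1667
  Sample standard deviations s_i = √(s[i,i]):
  s(A) = √(4.9667) = 2.2286
  s(B) = √(5.8667) = 2.4221
  s(C) = √(4.1667) = 2.0412

Step 3 — r_{ij} = s_{ij} / (s_i · s_j):
  r[A,A] = 1 (diagonal).
  r[A,B] = 1.7333 / (2.2286 · 2.4221) = 1.7333 / 5.3979 = 0.3211
  r[A,C] = 1.6333 / (2.2286 · 2.0412) = 1.6333 / 4.5491 = 0.359
  r[B,B] = 1 (diagonal).
  r[B,C] = -2.1333 / (2.4221 · 2.0412) = -2.1333 / 4.9441 = -0.4315
  r[C,C] = 1 (diagonal).

R is symmetric with unit diagonal. Assembling:

R = [[1, 0.3211, 0.359],
 [0.3211, 1, -0.4315],
 [0.359, -0.4315, 1]]


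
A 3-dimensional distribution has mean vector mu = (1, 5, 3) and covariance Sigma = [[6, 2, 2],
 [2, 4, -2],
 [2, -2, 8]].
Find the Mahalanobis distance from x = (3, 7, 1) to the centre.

Step 1 — centre the observation: (x - mu) = (2, 2, -2).

Step 2 — invert Sigma (cofactor / det for 3×3, or solve directly):
  Sigma^{-1} = [[0.2692, -0.1923, -0.1154],
 [-0.1923, 0.4231, 0.1538],
 [-0.1154, 0.1538, 0.1923]].

Step 3 — form the quadratic (x - mu)^T · Sigma^{-1} · (x - mu):
  Sigma^{-1} · (x - mu) = (0.3846, 0.1538, -0.3077).
  (x - mu)^T · [Sigma^{-1} · (x - mu)] = (2)·(0.3846) + (2)·(0.1538) + (-2)·(-0.3077) = 1.6923.

Step 4 — take square root: d = √(1.6923) ≈ 1.3009.

d(x, mu) = √(1.6923) ≈ 1.3009


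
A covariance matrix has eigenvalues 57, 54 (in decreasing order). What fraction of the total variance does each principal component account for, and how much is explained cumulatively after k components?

Step 1 — total variance = trace(Sigma) = Σ λ_i = 57 + 54 = 111.

Step 2 — fraction explained by component i = λ_i / Σ λ:
  PC1: 57/111 = 0.5135
  PC2: 54/111 = 0.4865

Step 3 — cumulative fraction after k components = (λ_1 + ... + λ_k) / Σ λ:
  k = 1: 57/111 = 0.5135
  k = 2: (57 + 54)/111 = 111/111 = 1

Summary (fraction, with percent):

explained: PC1 0.5135 (51.35%), PC2 0.4865 (48.65%);  cumulative: 0.5135, 1


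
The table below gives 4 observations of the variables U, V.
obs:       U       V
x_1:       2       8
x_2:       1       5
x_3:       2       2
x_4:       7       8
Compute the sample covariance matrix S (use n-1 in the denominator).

Step 1 — column means:
  mean(U) = (2 + 1 + 2 + 7) / 4 = 12/4 = 3
  mean(V) = (8 + 5 + 2 + 8) / 4 = 23/4 = 5.75

Step 2 — sample covariance S[i,j] = (1/(n-1)) · Σ_k (x_{k,i} - mean_i) · (x_{k,j} - mean_j), with n-1 = 3.
  S[U,U] = ((-1)·(-1) + (-2)·(-2) + (-1)·(-1) + (4)·(4)) / 3 = 22/3 = 7.3333
  S[U,V] = ((-1)·(2.25) + (-2)·(-0.75) + (-1)·(-3.75) + (4)·(2.25)) / 3 = 12/3 = 4
  S[V,V] = ((2.25)·(2.25) + (-0.75)·(-0.75) + (-3.75)·(-3.75) + (2.25)·(2.25)) / 3 = 24.75/3 = 8.25

S is symmetric (S[j,i] = S[i,j]). Assembling:

S = [[7.3333, 4],
 [4, 8.25]]


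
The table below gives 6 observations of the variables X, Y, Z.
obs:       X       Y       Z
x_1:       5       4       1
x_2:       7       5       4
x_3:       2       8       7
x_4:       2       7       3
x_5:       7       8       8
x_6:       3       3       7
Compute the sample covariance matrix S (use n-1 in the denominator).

Step 1 — column means:
  mean(X) = (5 + 7 + 2 + 2 + 7 + 3) / 6 = 26/6 = 4.3333
  mean(Y) = (4 + 5 + 8 + 7 + 8 + 3) / 6 = 35/6 = 5.8333
  mean(Z) = (1 + 4 + 7 + 3 + 8 + 7) / 6 = 30/6 = 5

Step 2 — sample covariance S[i,j] = (1/(n-1)) · Σ_k (x_{k,i} - mean_i) · (x_{k,j} - mean_j), with n-1 = 5.
  S[X,X] = ((0.6667)·(0.6667) + (2.6667)·(2.6667) + (-2.3333)·(-2.3333) + (-2.3333)·(-2.3333) + (2.6667)·(2.6667) + (-1.3333)·(-1.3333)) / 5 = 27.3333/5 = 5.4667
  S[X,Y] = ((0.6667)·(-1.8333) + (2.6667)·(-0.8333) + (-2.3333)·(2.1667) + (-2.3333)·(1.1667) + (2.6667)·(2.1667) + (-1.3333)·(-2.8333)) / 5 = -1.6667/5 = -0.3333
  S[X,Z] = ((0.6667)·(-4) + (2.6667)·(-1) + (-2.3333)·(2) + (-2.3333)·(-2) + (2.6667)·(3) + (-1.3333)·(2)) / 5 = 0/5 = 0
  S[Y,Y] = ((-1.8333)·(-1.8333) + (-0.8333)·(-0.8333) + (2.1667)·(2.1667) + (1.1667)·(1.1667) + (2.1667)·(2.1667) + (-2.8333)·(-2.8333)) / 5 = 22.8333/5 = 4.5667
  S[Y,Z] = ((-1.8333)·(-4) + (-0.8333)·(-1) + (2.1667)·(2) + (1.1667)·(-2) + (2.1667)·(3) + (-2.8333)·(2)) / 5 = 11/5 = 2.2
  S[Z,Z] = ((-4)·(-4) + (-1)·(-1) + (2)·(2) + (-2)·(-2) + (3)·(3) + (2)·(2)) / 5 = 38/5 = 7.6

S is symmetric (S[j,i] = S[i,j]). Assembling:

S = [[5.4667, -0.3333, 0],
 [-0.3333, 4.5667, 2.2],
 [0, 2.2, 7.6]]
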